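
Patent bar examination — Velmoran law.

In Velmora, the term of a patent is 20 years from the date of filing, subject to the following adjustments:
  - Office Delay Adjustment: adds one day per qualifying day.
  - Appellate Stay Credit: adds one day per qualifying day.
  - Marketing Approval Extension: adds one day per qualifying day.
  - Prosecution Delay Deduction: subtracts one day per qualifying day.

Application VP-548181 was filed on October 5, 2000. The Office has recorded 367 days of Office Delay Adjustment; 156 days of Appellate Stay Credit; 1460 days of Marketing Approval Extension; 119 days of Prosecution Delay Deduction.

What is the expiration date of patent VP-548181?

November 12, 2025

Base term: filing date + 20 years → 5 October 2020.
Office Delay Adjustment: +367 days → 7 October 2021.
Appellate Stay Credit: +156 days → 12 March 2022.
Marketing Approval Extension: +1460 days → 11 March 2026.
Prosecution Delay Deduction: −119 days → 12 November 2025.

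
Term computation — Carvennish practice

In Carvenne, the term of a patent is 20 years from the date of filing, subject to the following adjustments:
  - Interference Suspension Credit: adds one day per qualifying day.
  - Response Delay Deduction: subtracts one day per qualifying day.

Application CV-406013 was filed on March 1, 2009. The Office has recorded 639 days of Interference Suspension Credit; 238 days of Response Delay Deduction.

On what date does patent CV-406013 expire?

2030-04-06

Base term: filing date + 20 years → 1 March 2029.
Interference Suspension Credit: +639 days → 30 November 2030.
Response Delay Deduction: −238 days → 6 April 2030.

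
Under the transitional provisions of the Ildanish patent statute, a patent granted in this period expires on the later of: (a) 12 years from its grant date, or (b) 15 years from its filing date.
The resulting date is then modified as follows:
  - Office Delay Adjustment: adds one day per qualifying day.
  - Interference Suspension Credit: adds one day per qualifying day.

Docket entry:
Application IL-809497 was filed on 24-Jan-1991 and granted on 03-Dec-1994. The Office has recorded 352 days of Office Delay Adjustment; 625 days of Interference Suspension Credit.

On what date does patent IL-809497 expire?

2009-08-06

(a) grant + 12 years → 3 December 2006.
(b) filing + 15 years → 24 January 2006.
Later of the two: 3 December 2006.
Office Delay Adjustment: +352 days → 20 November 2007.
Interference Suspension Credit: +625 days → 6 August 2009.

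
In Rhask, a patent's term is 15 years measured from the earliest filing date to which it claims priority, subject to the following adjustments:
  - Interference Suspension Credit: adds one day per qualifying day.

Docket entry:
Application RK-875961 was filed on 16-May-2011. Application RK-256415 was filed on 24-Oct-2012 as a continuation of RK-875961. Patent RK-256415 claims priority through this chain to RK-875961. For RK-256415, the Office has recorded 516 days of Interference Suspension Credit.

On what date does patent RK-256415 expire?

Earliest priority filing: 16 May 2011.
Base term: 16 May 2011 + 15 years → 16 May 2026.
Interference Suspension Credit: +516 days → 14 October 2027.

2027-10-14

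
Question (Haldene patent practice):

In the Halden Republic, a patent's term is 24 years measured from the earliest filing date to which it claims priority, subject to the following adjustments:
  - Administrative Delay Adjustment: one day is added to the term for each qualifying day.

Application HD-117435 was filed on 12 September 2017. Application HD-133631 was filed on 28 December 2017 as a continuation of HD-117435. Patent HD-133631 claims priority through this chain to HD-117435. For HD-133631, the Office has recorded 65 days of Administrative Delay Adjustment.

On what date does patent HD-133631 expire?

Earliest priority filing: 12 September 2017.
Base term: 12 September 2017 + 24 years → 12 September 2041.
Administrative Delay Adjustment: +65 days → 16 November 2041.

November 16, 2041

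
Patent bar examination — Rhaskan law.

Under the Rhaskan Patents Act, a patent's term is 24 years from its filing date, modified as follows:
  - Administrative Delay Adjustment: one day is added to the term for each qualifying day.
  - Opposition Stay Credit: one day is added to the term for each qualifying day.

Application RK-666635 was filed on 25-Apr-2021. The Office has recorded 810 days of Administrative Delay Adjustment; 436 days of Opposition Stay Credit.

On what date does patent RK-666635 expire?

Base term: filing date + 24 years → 25 April 2045.
Administrative Delay Adjustment: +810 days → 14 July 2047.
Opposition Stay Credit: +436 days → 22 September 2048.

2048-09-22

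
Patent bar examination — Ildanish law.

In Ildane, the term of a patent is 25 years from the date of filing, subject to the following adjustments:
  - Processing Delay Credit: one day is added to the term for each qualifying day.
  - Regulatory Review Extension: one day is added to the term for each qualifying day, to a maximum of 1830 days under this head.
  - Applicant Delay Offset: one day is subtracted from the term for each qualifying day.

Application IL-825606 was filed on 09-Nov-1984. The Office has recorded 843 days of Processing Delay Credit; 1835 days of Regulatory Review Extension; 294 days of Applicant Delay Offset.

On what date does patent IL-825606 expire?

Base term: filing date + 25 years → 9 November 2009.
Processing Delay Credit: +843 days → 1 March 2012.
Regulatory Review Extension: 1835 days claimed exceeds the 1830-day cap, so +1830 days → 5 March 2017.
Applicant Delay Offset: −294 days → 15 May 2016.

2016-05-15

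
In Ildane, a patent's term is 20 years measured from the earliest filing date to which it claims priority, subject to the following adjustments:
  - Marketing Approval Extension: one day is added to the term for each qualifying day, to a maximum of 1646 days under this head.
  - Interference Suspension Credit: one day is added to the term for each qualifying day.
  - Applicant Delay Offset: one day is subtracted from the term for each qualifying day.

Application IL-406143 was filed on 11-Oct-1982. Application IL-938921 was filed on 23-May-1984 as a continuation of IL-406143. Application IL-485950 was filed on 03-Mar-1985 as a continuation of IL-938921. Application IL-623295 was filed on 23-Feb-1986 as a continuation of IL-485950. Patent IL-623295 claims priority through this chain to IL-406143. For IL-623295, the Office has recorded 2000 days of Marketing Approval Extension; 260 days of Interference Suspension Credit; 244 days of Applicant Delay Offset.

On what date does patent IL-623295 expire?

Earliest priority filing: 11 October 1982.
Base term: 11 October 1982 + 20 years → 11 October 2002.
Marketing Approval Extension: 2000 days claimed exceeds the 1646-day cap, so +1646 days → 14 April 2007.
Interference Suspension Credit: +260 days → 30 December 2007.
Applicant Delay Offset: −244 days → 30 April 2007.

2007-04-30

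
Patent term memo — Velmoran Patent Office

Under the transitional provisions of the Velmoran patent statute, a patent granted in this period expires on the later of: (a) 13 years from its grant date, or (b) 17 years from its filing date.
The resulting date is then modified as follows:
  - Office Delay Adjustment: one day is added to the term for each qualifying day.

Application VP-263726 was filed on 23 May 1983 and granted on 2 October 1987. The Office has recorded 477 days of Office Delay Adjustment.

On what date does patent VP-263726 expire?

(a) grant + 13 years → 2 October 2000.
(b) filing + 17 years → 23 May 2000.
Later of the two: 2 October 2000.
Office Delay Adjustment: +477 days → 22 January 2002.

2002-01-22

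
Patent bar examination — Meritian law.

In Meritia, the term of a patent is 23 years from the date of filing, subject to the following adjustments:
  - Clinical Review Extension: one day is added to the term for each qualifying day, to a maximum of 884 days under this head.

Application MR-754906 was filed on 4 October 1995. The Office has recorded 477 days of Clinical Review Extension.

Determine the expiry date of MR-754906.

2020-01-24

Base term: filing date + 23 years → 4 October 2018.
Clinical Review Extension: 477 days (within the 884-day cap) → +477 days → 24 January 2020.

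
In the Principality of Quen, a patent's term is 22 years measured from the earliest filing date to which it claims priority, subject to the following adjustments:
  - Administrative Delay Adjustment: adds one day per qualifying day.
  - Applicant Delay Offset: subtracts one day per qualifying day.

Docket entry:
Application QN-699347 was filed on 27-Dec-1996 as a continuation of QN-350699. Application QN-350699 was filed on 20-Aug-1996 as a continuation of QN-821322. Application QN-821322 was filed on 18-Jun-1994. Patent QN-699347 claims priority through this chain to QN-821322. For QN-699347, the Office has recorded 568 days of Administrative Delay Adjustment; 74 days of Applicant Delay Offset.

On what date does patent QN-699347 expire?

2017-10-25

Earliest priority filing: 18 June 1994.
Base term: 18 June 1994 + 22 years → 18 June 2016.
Administrative Delay Adjustment: +568 days → 7 January 2018.
Applicant Delay Offset: −74 days → 25 October 2017.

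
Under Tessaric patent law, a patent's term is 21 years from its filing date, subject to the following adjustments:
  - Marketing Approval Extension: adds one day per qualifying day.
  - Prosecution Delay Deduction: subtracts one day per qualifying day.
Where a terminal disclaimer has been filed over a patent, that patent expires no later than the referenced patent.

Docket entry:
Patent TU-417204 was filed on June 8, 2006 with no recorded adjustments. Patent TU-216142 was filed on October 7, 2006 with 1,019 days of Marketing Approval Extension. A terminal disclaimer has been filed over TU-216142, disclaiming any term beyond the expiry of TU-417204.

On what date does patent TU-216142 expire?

June 8, 2027

Natural term of TU-216142:
  Base: filing + 21 years → 7 October 2027.
  Marketing Approval Extension: +1019 days → 22 July 2030.
Expiry of referenced patent TU-417204:
  Base: filing + 21 years → 8 June 2027.
Terminal disclaimer: TU-216142 expires on the earlier of 22 July 2030 and 8 June 2027.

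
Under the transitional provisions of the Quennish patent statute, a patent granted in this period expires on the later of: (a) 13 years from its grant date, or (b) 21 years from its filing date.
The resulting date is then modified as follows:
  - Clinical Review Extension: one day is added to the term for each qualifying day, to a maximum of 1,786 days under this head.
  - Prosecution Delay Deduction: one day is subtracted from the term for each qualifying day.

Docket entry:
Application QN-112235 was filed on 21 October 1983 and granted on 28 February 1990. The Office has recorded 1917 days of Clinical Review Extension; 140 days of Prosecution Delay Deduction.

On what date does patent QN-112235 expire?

(a) grant + 13 years → 28 February 2003.
(b) filing + 21 years → 21 October 2004.
Later of the two: 21 October 2004.
Clinical Review Extension: 1917 days claimed exceeds the 1786-day cap, so +1786 days → 11 September 2009.
Prosecution Delay Deduction: −140 days → 24 April 2009.

2009-04-24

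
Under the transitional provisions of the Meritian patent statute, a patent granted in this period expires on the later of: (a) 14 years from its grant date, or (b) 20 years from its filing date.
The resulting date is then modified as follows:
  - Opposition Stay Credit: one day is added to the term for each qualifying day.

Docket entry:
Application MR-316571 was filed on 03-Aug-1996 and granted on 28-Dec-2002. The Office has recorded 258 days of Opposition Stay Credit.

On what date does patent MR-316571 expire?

September 12, 2017

(a) grant + 14 years → 28 December 2016.
(b) filing + 20 years → 3 August 2016.
Later of the two: 28 December 2016.
Opposition Stay Credit: +258 days → 12 September 2017.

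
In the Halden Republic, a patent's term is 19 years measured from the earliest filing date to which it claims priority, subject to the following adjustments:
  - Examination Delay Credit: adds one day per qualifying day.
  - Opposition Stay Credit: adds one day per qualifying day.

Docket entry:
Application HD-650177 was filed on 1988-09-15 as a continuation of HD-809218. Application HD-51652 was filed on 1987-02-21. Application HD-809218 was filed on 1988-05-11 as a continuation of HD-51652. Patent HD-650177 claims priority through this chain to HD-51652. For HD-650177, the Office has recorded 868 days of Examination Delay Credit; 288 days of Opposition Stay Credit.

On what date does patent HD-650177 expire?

2009-04-22

Earliest priority filing: 21 February 1987.
Base term: 21 February 1987 + 19 years → 21 February 2006.
Examination Delay Credit: +868 days → 8 July 2008.
Opposition Stay Credit: +288 days → 22 April 2009.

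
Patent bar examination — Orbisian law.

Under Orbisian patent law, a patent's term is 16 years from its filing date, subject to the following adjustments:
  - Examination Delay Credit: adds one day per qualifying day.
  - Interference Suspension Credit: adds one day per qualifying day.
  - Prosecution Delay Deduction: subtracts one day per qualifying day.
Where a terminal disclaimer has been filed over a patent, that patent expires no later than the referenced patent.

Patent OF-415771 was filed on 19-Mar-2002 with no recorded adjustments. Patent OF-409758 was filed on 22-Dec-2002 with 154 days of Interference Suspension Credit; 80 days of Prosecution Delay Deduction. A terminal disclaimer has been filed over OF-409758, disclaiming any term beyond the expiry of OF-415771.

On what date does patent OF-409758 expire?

March 19, 2018

Natural term of OF-409758:
  Base: filing + 16 years → 22 December 2018.
  Interference Suspension Credit: +154 days → 25 May 2019.
  Prosecution Delay Deduction: −80 days → 6 March 2019.
Expiry of referenced patent OF-415771:
  Base: filing + 16 years → 19 March 2018.
Terminal disclaimer: OF-409758 expires on the earlier of 6 March 2019 and 19 March 2018.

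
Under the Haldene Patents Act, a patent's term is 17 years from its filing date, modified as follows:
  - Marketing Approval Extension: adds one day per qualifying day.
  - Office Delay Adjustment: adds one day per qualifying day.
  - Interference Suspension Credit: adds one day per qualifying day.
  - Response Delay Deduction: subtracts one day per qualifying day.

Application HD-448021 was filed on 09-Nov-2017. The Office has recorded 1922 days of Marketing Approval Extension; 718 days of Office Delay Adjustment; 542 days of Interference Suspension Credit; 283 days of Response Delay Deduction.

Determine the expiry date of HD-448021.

Base term: filing date + 17 years → 9 November 2034.
Marketing Approval Extension: +1922 days → 13 February 2040.
Office Delay Adjustment: +718 days → 31 January 2042.
Interference Suspension Credit: +542 days → 27 July 2043.
Response Delay Deduction: −283 days → 17 October 2042.

October 17, 2042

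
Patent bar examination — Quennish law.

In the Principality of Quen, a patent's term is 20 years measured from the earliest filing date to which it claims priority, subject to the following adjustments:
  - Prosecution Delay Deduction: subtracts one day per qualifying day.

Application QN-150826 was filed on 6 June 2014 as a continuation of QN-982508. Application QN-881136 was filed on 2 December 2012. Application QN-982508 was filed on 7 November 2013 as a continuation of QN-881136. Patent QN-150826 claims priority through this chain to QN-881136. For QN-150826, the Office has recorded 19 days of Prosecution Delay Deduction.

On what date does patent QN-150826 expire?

November 13, 2032

Earliest priority filing: 2 December 2012.
Base term: 2 December 2012 + 20 years → 2 December 2032.
Prosecution Delay Deduction: −19 days → 13 November 2032.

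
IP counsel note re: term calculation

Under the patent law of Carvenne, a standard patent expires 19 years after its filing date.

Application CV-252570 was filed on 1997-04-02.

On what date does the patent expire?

April 2, 2016

Filing date + 19 years → 2 April 2016.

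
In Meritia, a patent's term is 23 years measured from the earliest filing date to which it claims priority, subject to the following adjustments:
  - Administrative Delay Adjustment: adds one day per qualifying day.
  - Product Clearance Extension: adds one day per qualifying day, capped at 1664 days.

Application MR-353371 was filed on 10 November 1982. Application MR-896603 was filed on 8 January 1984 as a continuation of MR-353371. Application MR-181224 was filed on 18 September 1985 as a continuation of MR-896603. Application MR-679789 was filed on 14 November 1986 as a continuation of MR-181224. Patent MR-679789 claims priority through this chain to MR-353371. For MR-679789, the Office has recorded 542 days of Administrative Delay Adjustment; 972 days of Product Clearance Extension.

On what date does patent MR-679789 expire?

Earliest priority filing: 10 November 1982.
Base term: 10 November 1982 + 23 years → 10 November 2005.
Administrative Delay Adjustment: +542 days → 6 May 2007.
Product Clearance Extension: 972 days (within the 1664-day cap) → +972 days → 2 January 2010.

2010-01-02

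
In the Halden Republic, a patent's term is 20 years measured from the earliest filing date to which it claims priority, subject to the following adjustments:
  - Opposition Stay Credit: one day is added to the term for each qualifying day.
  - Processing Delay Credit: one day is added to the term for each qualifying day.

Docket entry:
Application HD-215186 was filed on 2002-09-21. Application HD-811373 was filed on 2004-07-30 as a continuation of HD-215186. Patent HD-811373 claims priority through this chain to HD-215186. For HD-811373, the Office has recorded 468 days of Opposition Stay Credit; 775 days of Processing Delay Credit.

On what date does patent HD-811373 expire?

2026-02-15

Earliest priority filing: 21 September 2002.
Base term: 21 September 2002 + 20 years → 21 September 2022.
Opposition Stay Credit: +468 days → 2 January 2024.
Processing Delay Credit: +775 days → 15 February 2026.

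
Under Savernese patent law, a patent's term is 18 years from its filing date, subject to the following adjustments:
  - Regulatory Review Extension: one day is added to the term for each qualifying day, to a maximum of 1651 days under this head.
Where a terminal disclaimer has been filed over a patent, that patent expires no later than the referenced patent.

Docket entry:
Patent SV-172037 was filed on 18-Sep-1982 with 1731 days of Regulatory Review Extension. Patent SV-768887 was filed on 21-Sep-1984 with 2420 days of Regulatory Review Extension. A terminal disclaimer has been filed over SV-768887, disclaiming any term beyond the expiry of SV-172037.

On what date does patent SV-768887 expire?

Natural term of SV-768887:
  Base: filing + 18 years → 21 September 2002.
  Regulatory Review Extension: 2420 days claimed exceeds the 1651-day cap, so +1651 days → 30 March 2007.
Expiry of referenced patent SV-172037:
  Base: filing + 18 years → 18 September 2000.
  Regulatory Review Extension: 1731 days claimed exceeds the 1651-day cap, so +1651 days → 27 March 2005.
Terminal disclaimer: SV-768887 expires on the earlier of 30 March 2007 and 27 March 2005.

March 27, 2005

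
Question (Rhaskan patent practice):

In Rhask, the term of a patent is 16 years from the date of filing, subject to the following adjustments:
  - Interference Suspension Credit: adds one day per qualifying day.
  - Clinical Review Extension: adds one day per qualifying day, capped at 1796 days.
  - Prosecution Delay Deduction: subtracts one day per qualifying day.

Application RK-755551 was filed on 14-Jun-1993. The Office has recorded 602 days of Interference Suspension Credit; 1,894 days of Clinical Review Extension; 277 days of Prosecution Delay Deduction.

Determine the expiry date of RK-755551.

April 5, 2015

Base term: filing date + 16 years → 14 June 2009.
Interference Suspension Credit: +602 days → 6 February 2011.
Clinical Review Extension: 1894 days claimed exceeds the 1796-day cap, so +1796 days → 7 January 2016.
Prosecution Delay Deduction: −277 days → 5 April 2015.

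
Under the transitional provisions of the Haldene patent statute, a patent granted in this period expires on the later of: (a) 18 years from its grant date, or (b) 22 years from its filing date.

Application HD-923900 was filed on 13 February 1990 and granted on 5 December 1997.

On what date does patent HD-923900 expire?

(a) grant + 18 years → 5 December 2015.
(b) filing + 22 years → 13 February 2012.
Later of the two: 5 December 2015.

December 5, 2015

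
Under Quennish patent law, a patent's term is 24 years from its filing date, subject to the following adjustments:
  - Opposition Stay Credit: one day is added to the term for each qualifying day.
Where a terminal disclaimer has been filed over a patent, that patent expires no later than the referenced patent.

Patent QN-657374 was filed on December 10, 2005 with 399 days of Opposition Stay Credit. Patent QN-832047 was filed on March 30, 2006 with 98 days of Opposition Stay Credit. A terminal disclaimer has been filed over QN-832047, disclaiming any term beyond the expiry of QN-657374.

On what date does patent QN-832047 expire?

July 6, 2030

Natural term of QN-832047:
  Base: filing + 24 years → 30 March 2030.
  Opposition Stay Credit: +98 days → 6 July 2030.
Expiry of referenced patent QN-657374:
  Base: filing + 24 years → 10 December 2029.
  Opposition Stay Credit: +399 days → 13 January 2031.
Terminal disclaimer: QN-832047 expires on the earlier of 6 July 2030 and 13 January 2031.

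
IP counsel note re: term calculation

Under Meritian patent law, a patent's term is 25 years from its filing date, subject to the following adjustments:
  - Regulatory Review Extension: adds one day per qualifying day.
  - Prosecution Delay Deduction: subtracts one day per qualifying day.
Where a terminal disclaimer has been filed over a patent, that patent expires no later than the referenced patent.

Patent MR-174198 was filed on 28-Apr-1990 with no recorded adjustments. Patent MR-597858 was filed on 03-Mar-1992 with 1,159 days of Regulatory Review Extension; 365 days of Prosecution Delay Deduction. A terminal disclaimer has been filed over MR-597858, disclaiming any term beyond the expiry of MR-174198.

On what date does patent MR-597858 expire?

2015-04-28

Natural term of MR-597858:
  Base: filing + 25 years → 3 March 2017.
  Regulatory Review Extension: +1159 days → 5 May 2020.
  Prosecution Delay Deduction: −365 days → 6 May 2019.
Expiry of referenced patent MR-174198:
  Base: filing + 25 years → 28 April 2015.
Terminal disclaimer: MR-597858 expires on the earlier of 6 May 2019 and 28 April 2015.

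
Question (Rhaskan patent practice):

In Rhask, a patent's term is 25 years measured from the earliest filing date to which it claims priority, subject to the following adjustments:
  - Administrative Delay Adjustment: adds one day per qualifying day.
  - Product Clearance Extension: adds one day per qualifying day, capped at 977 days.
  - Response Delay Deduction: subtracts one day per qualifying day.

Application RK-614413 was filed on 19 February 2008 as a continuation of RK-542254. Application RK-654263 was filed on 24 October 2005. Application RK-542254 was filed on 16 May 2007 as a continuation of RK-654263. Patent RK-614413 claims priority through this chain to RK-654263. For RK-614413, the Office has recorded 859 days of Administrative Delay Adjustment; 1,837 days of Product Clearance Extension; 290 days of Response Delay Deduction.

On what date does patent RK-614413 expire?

January 17, 2035

Earliest priority filing: 24 October 2005.
Base term: 24 October 2005 + 25 years → 24 October 2030.
Administrative Delay Adjustment: +859 days → 1 March 2033.
Product Clearance Extension: 1837 days claimed exceeds the 977-day cap, so +977 days → 3 November 2035.
Response Delay Deduction: −290 days → 17 January 2035.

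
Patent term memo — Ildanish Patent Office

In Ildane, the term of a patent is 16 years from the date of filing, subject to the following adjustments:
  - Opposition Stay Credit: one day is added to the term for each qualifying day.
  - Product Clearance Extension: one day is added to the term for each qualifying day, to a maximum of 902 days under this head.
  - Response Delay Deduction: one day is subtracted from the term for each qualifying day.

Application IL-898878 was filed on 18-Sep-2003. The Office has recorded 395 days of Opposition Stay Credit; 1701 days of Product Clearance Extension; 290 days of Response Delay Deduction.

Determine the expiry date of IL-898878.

Base term: filing date + 16 years → 18 September 2019.
Opposition Stay Credit: +395 days → 17 October 2020.
Product Clearance Extension: 1701 days claimed exceeds the 902-day cap, so +902 days → 7 April 2023.
Response Delay Deduction: −290 days → 21 June 2022.

2022-06-21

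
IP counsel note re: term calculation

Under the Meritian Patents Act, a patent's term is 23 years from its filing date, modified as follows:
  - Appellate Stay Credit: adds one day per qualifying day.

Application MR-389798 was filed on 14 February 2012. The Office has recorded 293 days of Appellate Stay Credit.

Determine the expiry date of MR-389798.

Base term: filing date + 23 years → 14 February 2035.
Appellate Stay Credit: +293 days → 4 December 2035.

December 4, 2035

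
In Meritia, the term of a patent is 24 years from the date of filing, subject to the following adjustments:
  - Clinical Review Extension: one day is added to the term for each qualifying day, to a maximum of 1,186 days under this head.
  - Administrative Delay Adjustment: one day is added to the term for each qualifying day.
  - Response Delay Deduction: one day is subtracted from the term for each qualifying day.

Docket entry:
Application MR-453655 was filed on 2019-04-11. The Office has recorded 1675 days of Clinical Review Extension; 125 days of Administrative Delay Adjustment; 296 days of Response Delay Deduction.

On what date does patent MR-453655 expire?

January 20, 2046

Base term: filing date + 24 years → 11 April 2043.
Clinical Review Extension: 1675 days claimed exceeds the 1186-day cap, so +1186 days → 10 July 2046.
Administrative Delay Adjustment: +125 days → 12 November 2046.
Response Delay Deduction: −296 days → 20 January 2046.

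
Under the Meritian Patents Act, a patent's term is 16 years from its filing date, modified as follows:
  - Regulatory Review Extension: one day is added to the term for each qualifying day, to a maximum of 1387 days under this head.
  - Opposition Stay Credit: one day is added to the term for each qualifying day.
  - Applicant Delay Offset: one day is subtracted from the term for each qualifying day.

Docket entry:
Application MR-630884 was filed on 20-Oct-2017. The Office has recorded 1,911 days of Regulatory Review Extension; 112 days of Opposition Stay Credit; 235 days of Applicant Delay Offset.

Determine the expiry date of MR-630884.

Base term: filing date + 16 years → 20 October 2033.
Regulatory Review Extension: 1911 days claimed exceeds the 1387-day cap, so +1387 days → 7 August 2037.
Opposition Stay Credit: +112 days → 27 November 2037.
Applicant Delay Offset: −235 days → 6 April 2037.

April 6, 2037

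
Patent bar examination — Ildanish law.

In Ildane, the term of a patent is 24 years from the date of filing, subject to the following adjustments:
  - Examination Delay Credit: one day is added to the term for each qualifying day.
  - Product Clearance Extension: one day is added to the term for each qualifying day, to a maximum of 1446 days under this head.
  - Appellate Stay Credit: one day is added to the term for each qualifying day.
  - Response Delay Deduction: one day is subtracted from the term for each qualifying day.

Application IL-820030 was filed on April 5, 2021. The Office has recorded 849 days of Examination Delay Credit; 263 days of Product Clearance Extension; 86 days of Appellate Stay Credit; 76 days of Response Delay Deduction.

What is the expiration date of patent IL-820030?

Base term: filing date + 24 years → 5 April 2045.
Examination Delay Credit: +849 days → 2 August 2047.
Product Clearance Extension: 263 days (within the 1446-day cap) → +263 days → 21 April 2048.
Appellate Stay Credit: +86 days → 16 July 2048.
Response Delay Deduction: −76 days → 1 May 2048.

May 1, 2048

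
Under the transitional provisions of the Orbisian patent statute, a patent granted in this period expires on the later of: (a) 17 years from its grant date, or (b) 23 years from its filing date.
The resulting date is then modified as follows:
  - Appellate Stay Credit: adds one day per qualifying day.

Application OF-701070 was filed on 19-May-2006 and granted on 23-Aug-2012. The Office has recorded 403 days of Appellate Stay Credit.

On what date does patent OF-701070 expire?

(a) grant + 17 years → 23 August 2029.
(b) filing + 23 years → 19 May 2029.
Later of the two: 23 August 2029.
Appellate Stay Credit: +403 days → 30 September 2030.

2030-09-30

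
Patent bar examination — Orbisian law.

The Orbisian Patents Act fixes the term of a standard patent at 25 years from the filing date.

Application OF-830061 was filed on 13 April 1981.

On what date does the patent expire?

Filing date + 25 years → 13 April 2006.

2006-04-13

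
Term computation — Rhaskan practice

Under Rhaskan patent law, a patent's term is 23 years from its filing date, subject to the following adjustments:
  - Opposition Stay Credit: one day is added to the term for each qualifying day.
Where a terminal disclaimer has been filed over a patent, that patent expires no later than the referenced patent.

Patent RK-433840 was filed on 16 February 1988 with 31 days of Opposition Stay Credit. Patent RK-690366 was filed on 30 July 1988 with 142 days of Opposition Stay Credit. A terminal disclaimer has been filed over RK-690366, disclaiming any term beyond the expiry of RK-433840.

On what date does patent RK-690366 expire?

March 19, 2011

Natural term of RK-690366:
  Base: filing + 23 years → 30 July 2011.
  Opposition Stay Credit: +142 days → 19 December 2011.
Expiry of referenced patent RK-433840:
  Base: filing + 23 years → 16 February 2011.
  Opposition Stay Credit: +31 days → 19 March 2011.
Terminal disclaimer: RK-690366 expires on the earlier of 19 December 2011 and 19 March 2011.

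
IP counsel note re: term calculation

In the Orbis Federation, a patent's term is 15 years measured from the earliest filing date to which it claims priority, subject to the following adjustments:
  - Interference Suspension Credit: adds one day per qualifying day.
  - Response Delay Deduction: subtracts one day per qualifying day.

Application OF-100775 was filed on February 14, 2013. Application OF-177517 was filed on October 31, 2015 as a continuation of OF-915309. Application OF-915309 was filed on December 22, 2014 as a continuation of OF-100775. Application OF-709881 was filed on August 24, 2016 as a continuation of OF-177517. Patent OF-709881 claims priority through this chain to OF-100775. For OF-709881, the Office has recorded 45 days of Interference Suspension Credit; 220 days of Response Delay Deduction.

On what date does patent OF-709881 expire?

August 23, 2027

Earliest priority filing: 14 February 2013.
Base term: 14 February 2013 + 15 years → 14 February 2028.
Interference Suspension Credit: +45 days → 30 March 2028.
Response Delay Deduction: −220 days → 23 August 2027.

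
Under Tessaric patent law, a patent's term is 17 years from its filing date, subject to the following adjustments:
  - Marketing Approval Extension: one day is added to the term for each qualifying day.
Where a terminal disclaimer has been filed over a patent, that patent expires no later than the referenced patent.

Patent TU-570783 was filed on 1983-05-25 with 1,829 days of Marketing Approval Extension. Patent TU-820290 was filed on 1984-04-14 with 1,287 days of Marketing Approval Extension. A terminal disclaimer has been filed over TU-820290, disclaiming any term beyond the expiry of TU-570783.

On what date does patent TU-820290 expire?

October 22, 2004

Natural term of TU-820290:
  Base: filing + 17 years → 14 April 2001.
  Marketing Approval Extension: +1287 days → 22 October 2004.
Expiry of referenced patent TU-570783:
  Base: filing + 17 years → 25 May 2000.
  Marketing Approval Extension: +1829 days → 28 May 2005.
Terminal disclaimer: TU-820290 expires on the earlier of 22 October 2004 and 28 May 2005.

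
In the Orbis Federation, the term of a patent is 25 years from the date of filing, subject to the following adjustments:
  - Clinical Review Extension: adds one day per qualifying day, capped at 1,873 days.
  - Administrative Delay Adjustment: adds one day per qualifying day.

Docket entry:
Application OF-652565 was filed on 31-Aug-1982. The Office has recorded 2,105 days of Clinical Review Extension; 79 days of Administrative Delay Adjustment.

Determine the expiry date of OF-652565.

Base term: filing date + 25 years → 31 August 2007.
Clinical Review Extension: 2105 days claimed exceeds the 1873-day cap, so +1873 days → 16 October 2012.
Administrative Delay Adjustment: +79 days → 3 January 2013.

January 3, 2013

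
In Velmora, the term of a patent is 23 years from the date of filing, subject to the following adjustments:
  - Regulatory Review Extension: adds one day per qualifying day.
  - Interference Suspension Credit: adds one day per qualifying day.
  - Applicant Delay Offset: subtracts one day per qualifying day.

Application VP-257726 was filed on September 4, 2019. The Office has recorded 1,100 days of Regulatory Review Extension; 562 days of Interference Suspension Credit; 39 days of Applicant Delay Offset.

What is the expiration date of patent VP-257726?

Base term: filing date + 23 years → 4 September 2042.
Regulatory Review Extension: +1100 days → 8 September 2045.
Interference Suspension Credit: +562 days → 24 March 2047.
Applicant Delay Offset: −39 days → 13 February 2047.

2047-02-13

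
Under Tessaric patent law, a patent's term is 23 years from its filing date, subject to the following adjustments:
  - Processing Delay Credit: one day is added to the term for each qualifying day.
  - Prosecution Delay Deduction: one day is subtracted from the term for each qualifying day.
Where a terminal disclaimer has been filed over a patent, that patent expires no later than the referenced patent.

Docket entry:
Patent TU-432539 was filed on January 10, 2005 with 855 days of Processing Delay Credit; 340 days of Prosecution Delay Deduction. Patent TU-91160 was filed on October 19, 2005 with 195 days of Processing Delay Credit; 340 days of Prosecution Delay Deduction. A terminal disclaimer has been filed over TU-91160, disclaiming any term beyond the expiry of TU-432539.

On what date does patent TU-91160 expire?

2028-05-27

Natural term of TU-91160:
  Base: filing + 23 years → 19 October 2028.
  Processing Delay Credit: +195 days → 2 May 2029.
  Prosecution Delay Deduction: −340 days → 27 May 2028.
Expiry of referenced patent TU-432539:
  Base: filing + 23 years → 10 January 2028.
  Processing Delay Credit: +855 days → 14 May 2030.
  Prosecution Delay Deduction: −340 days → 8 June 2029.
Terminal disclaimer: TU-91160 expires on the earlier of 27 May 2028 and 8 June 2029.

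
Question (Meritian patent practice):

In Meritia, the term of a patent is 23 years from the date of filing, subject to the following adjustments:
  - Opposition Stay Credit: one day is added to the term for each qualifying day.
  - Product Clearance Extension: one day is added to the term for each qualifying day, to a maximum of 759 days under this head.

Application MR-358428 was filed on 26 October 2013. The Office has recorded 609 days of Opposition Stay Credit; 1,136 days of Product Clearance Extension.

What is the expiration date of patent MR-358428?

2040-07-25

Base term: filing date + 23 years → 26 October 2036.
Opposition Stay Credit: +609 days → 27 June 2038.
Product Clearance Extension: 1136 days claimed exceeds the 759-day cap, so +759 days → 25 July 2040.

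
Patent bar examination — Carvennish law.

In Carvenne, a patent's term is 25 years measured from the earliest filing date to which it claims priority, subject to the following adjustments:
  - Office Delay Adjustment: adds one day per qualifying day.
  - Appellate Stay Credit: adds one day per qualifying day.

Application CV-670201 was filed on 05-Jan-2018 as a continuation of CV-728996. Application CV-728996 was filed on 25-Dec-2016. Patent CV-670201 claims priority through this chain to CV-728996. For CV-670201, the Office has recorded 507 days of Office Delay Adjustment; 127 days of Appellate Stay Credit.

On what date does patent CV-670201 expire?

Earliest priority filing: 25 December 2016.
Base term: 25 December 2016 + 25 years → 25 December 2041.
Office Delay Adjustment: +507 days → 16 May 2043.
Appellate Stay Credit: +127 days → 20 September 2043.

2043-09-20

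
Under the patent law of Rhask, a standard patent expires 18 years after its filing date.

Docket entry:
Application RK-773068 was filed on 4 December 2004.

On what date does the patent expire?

December 4, 2022

Filing date + 18 years → 4 December 2022.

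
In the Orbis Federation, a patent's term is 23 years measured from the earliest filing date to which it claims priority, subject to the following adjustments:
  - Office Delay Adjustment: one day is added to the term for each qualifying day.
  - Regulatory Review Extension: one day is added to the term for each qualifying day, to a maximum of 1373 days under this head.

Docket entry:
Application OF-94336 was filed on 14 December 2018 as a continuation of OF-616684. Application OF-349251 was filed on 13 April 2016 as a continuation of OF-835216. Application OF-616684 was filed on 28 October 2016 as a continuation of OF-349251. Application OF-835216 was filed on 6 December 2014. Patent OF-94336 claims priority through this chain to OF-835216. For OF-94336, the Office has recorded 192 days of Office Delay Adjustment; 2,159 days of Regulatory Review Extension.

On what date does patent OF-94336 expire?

Earliest priority filing: 6 December 2014.
Base term: 6 December 2014 + 23 years → 6 December 2037.
Office Delay Adjustment: +192 days → 16 June 2038.
Regulatory Review Extension: 2159 days claimed exceeds the 1373-day cap, so +1373 days → 20 March 2042.

March 20, 2042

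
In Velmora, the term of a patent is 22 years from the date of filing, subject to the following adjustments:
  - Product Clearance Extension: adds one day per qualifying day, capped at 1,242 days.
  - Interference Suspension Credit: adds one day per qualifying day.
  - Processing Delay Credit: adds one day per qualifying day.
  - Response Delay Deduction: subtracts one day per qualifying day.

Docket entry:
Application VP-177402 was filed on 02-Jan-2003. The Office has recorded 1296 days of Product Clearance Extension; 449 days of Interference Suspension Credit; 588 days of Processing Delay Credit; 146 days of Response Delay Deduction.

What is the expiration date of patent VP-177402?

Base term: filing date + 22 years → 2 January 2025.
Product Clearance Extension: 1296 days claimed exceeds the 1242-day cap, so +1242 days → 28 May 2028.
Interference Suspension Credit: +449 days → 20 August 2029.
Processing Delay Credit: +588 days → 31 March 2031.
Response Delay Deduction: −146 days → 5 November 2030.

November 5, 2030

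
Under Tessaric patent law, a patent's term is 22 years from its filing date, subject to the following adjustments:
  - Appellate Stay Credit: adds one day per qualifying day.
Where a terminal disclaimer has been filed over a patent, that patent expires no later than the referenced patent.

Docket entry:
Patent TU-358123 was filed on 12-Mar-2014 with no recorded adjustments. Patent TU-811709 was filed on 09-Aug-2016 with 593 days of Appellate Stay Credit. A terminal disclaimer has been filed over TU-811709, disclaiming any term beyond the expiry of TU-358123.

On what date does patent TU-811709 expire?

March 12, 2036

Natural term of TU-811709:
  Base: filing + 22 years → 9 August 2038.
  Appellate Stay Credit: +593 days → 24 March 2040.
Expiry of referenced patent TU-358123:
  Base: filing + 22 years → 12 March 2036.
Terminal disclaimer: TU-811709 expires on the earlier of 24 March 2040 and 12 March 2036.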